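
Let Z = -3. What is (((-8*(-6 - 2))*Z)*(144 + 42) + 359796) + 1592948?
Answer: 1917032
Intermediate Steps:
(((-8*(-6 - 2))*Z)*(144 + 42) + 359796) + 1592948 = ((-8*(-6 - 2)*(-3))*(144 + 42) + 359796) + 1592948 = ((-8*(-8)*(-3))*186 + 359796) + 1592948 = ((64*(-3))*186 + 359796) + 1592948 = (-192*186 + 359796) + 1592948 = (-35712 + 359796) + 1592948 = 324084 + 1592948 = 1917032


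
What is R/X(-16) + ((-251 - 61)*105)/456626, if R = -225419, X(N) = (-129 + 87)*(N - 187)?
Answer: -51605744027/1946596638 ≈ -26.511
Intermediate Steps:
X(N) = 7854 - 42*N (X(N) = -42*(-187 + N) = 7854 - 42*N)
R/X(-16) + ((-251 - 61)*105)/456626 = -225419/(7854 - 42*(-16)) + ((-251 - 61)*105)/456626 = -225419/(7854 + 672) - 312*105*(1/456626) = -225419/8526 - 32760*1/456626 = -225419*1/8526 - 16380/228313 = -225419/8526 - 16380/228313 = -51605744027/1946596638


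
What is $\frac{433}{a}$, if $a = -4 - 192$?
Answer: $- \frac{433}{196} \approx -2.2092$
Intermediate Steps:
$a = -196$ ($a = -4 - 192 = -196$)
$\frac{433}{a} = \frac{433}{-196} = 433 \left(- \frac{1}{196}\right) = - \frac{433}{196}$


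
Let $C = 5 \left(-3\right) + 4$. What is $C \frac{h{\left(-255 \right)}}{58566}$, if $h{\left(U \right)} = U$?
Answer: $\frac{935}{19522} \approx 0.047895$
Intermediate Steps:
$C = -11$ ($C = -15 + 4 = -11$)
$C \frac{h{\left(-255 \right)}}{58566} = - 11 \left(- \frac{255}{58566}\right) = - 11 \left(\left(-255\right) \frac{1}{58566}\right) = \left(-11\right) \left(- \frac{85}{19522}\right) = \frac{935}{19522}$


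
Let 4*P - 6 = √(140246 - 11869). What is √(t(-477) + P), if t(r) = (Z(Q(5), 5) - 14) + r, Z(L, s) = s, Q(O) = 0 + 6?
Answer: √(-1938 + √128377)/2 ≈ 19.873*I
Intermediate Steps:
Q(O) = 6
P = 3/2 + √128377/4 (P = 3/2 + √(140246 - 11869)/4 = 3/2 + √128377/4 ≈ 91.074)
t(r) = -9 + r (t(r) = (5 - 14) + r = -9 + r)
√(t(-477) + P) = √((-9 - 477) + (3/2 + √128377/4)) = √(-486 + (3/2 + √128377/4)) = √(-969/2 + √128377/4)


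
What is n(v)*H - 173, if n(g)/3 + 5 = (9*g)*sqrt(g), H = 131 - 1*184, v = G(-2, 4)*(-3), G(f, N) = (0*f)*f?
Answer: 622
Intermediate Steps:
G(f, N) = 0 (G(f, N) = 0*f = 0)
v = 0 (v = 0*(-3) = 0)
H = -53 (H = 131 - 184 = -53)
n(g) = -15 + 27*g**(3/2) (n(g) = -15 + 3*((9*g)*sqrt(g)) = -15 + 3*(9*g**(3/2)) = -15 + 27*g**(3/2))
n(v)*H - 173 = (-15 + 27*0**(3/2))*(-53) - 173 = (-15 + 27*0)*(-53) - 173 = (-15 + 0)*(-53) - 173 = -15*(-53) - 173 = 795 - 173 = 622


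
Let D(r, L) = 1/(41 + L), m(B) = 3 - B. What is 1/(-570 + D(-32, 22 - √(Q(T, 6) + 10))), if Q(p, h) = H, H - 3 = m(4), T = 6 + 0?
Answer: -2255427/1285557481 - 2*√3/1285557481 ≈ -0.0017544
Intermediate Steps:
T = 6
H = 2 (H = 3 + (3 - 1*4) = 3 + (3 - 4) = 3 - 1 = 2)
Q(p, h) = 2
1/(-570 + D(-32, 22 - √(Q(T, 6) + 10))) = 1/(-570 + 1/(41 + (22 - √(2 + 10)))) = 1/(-570 + 1/(41 + (22 - √12))) = 1/(-570 + 1/(41 + (22 - 2*√3))) = 1/(-570 + 1/(63 - 2*√3))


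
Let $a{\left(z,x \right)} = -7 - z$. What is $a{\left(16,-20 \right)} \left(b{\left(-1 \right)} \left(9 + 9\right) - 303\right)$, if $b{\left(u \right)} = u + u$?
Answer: $7797$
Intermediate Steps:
$b{\left(u \right)} = 2 u$
$a{\left(16,-20 \right)} \left(b{\left(-1 \right)} \left(9 + 9\right) - 303\right) = \left(-7 - 16\right) \left(2 \left(-1\right) \left(9 + 9\right) - 303\right) = \left(-7 - 16\right) \left(\left(-2\right) 18 - 303\right) = - 23 \left(-36 - 303\right) = \left(-23\right) \left(-339\right) = 7797$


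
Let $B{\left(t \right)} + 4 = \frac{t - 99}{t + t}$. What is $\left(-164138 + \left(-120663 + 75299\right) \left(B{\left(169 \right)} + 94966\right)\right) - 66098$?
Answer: $- \frac{728068190016}{169} \approx -4.3081 \cdot 10^{9}$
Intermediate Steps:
$B{\left(t \right)} = -4 + \frac{-99 + t}{2 t}$ ($B{\left(t \right)} = -4 + \frac{t - 99}{t + t} = -4 + \frac{-99 + t}{2 t}$)
$\left(-164138 + \left(-120663 + 75299\right) \left(B{\left(169 \right)} + 94966\right)\right) - 66098 = \left(-164138 + \left(-120663 + 75299\right) \left(\frac{-99 - 1183}{2 \cdot 169} + 94966\right)\right) - 66098 = \left(-164138 - 45364 \left(\frac{1}{2} \cdot \frac{1}{169} \left(-99 - 1183\right) + 94966\right)\right) - 66098 = \left(-164138 - 45364 \left(\frac{1}{2} \cdot \frac{1}{169} \left(-1282\right) + 94966\right)\right) - 66098 = \left(-164138 - 45364 \left(- \frac{641}{169} + 94966\right)\right) - 66098 = \left(-164138 - \frac{728029280132}{169}\right) - 66098 = - \frac{728057019454}{169} - 66098 = - \frac{728068190016}{169}$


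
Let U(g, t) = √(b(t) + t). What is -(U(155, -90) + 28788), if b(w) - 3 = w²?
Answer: -28788 - √8013 ≈ -28878.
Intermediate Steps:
b(w) = 3 + w²
U(g, t) = √(3 + t + t²) (U(g, t) = √((3 + t²) + t) = √(3 + t + t²))
-(U(155, -90) + 28788) = -(√(3 - 90 + (-90)²) + 28788) = -(√(3 - 90 + 8100) + 28788) = -(√8013 + 28788) = -(28788 + √8013) = -28788 - √8013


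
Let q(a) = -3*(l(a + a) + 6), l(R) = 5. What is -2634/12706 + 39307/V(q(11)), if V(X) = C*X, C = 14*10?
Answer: -255801911/29350860 ≈ -8.7153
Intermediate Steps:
C = 140
q(a) = -33 (q(a) = -3*(5 + 6) = -3*11 = -33)
V(X) = 140*X
-2634/12706 + 39307/V(q(11)) = -2634/12706 + 39307/((140*(-33))) = -2634*1/12706 + 39307/(-4620) = -1317/6353 + 39307*(-1/4620) = -1317/6353 - 39307/4620 = -255801911/29350860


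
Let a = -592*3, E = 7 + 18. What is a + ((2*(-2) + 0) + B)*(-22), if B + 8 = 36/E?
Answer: -38592/25 ≈ -1543.7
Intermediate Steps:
E = 25
B = -164/25 (B = -8 + 36/25 = -164/25 ≈ -6.5600)
a = -1776
a + ((2*(-2) + 0) + B)*(-22) = -1776 + ((2*(-2) + 0) - 164/25)*(-22) = -1776 + ((-4 + 0) - 164/25)*(-22) = -1776 + (-4 - 164/25)*(-22) = -1776 - 264/25*(-22) = -1776 + 5808/25 = -38592/25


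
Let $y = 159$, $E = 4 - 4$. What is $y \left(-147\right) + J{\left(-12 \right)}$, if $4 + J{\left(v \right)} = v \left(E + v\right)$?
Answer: $-23233$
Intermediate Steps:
$E = 0$ ($E = 4 - 4 = 0$)
$J{\left(v \right)} = -4 + v^{2}$ ($J{\left(v \right)} = -4 + v \left(0 + v\right) = -4 + v v = -4 + v^{2}$)
$y \left(-147\right) + J{\left(-12 \right)} = 159 \left(-147\right) - \left(4 - \left(-12\right)^{2}\right) = -23373 + \left(-4 + 144\right) = -23373 + 140 = -23233$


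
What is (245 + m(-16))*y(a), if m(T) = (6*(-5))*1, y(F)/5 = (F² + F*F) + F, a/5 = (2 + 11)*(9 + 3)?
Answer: 1308898500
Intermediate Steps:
a = 780 (a = 5*((2 + 11)*(9 + 3)) = 5*(13*12) = 5*156 = 780)
y(F) = 5*F + 10*F² (y(F) = 5*((F² + F*F) + F) = 5*((F² + F²) + F) = 5*(2*F² + F) = 5*(F + 2*F²) = 5*F + 10*F²)
m(T) = -30 (m(T) = -30*1 = -30)
(245 + m(-16))*y(a) = (245 - 30)*(5*780*(1 + 2*780)) = 215*(5*780*(1 + 1560)) = 215*(5*780*1561) = 215*6087900 = 1308898500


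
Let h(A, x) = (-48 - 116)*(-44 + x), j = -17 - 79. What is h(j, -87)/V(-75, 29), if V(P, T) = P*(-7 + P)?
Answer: 262/75 ≈ 3.4933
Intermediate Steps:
j = -96
h(A, x) = 7216 - 164*x (h(A, x) = -164*(-44 + x) = 7216 - 164*x)
h(j, -87)/V(-75, 29) = (7216 - 164*(-87))/((-75*(-7 - 75))) = (7216 + 14268)/((-75*(-82))) = 21484/6150 = 21484*(1/6150) = 262/75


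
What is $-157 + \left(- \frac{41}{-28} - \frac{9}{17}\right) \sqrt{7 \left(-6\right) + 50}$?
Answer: $-157 + \frac{445 \sqrt{2}}{238} \approx -154.36$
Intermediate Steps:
$-157 + \left(- \frac{41}{-28} - \frac{9}{17}\right) \sqrt{7 \left(-6\right) + 50} = -157 + \left(\left(-41\right) \left(- \frac{1}{28}\right) - \frac{9}{17}\right) \sqrt{-42 + 50} = -157 + \left(\frac{41}{28} - \frac{9}{17}\right) \sqrt{8} = -157 + \frac{445 \cdot 2 \sqrt{2}}{476} = -157 + \frac{445 \sqrt{2}}{238}$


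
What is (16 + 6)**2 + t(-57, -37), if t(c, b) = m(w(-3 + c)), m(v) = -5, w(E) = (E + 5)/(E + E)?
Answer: 479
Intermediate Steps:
w(E) = (5 + E)/(2*E) (w(E) = (5 + E)/((2*E)) = (5 + E)*(1/(2*E)) = (5 + E)/(2*E))
t(c, b) = -5
(16 + 6)**2 + t(-57, -37) = (16 + 6)**2 - 5 = 22**2 - 5 = 484 - 5 = 479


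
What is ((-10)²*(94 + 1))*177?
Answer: 1681500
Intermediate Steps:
((-10)²*(94 + 1))*177 = (100*95)*177 = 9500*177 = 1681500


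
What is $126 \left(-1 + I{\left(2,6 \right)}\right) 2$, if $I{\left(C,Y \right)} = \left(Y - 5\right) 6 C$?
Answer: $2772$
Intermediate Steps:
$I{\left(C,Y \right)} = 6 C \left(-5 + Y\right)$ ($I{\left(C,Y \right)} = \left(-5 + Y\right) 6 C = 6 C \left(-5 + Y\right)$)
$126 \left(-1 + I{\left(2,6 \right)}\right) 2 = 126 \left(-1 + 6 \cdot 2 \left(-5 + 6\right)\right) 2 = 126 \left(-1 + 6 \cdot 2 \cdot 1\right) 2 = 126 \left(-1 + 12\right) 2 = 126 \cdot 11 \cdot 2 = 126 \cdot 22 = 2772$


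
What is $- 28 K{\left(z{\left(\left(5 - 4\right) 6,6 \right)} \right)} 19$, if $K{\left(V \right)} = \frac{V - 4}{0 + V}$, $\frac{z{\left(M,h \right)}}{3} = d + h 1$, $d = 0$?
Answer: $- \frac{3724}{9} \approx -413.78$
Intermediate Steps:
$z{\left(M,h \right)} = 3 h$ ($z{\left(M,h \right)} = 3 \left(0 + h 1\right) = 3 \left(0 + h\right) = 3 h$)
$K{\left(V \right)} = \frac{-4 + V}{V}$
$- 28 K{\left(z{\left(\left(5 - 4\right) 6,6 \right)} \right)} 19 = - 28 \frac{-4 + 3 \cdot 6}{3 \cdot 6} \cdot 19 = - 28 \frac{-4 + 18}{18} \cdot 19 = - 28 \cdot \frac{1}{18} \cdot 14 \cdot 19 = \left(-28\right) \frac{7}{9} \cdot 19 = \left(- \frac{196}{9}\right) 19 = - \frac{3724}{9}$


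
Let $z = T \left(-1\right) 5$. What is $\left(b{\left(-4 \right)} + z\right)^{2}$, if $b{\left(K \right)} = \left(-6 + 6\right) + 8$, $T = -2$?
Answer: $324$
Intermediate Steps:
$z = 10$ ($z = \left(-2\right) \left(-1\right) 5 = 2 \cdot 5 = 10$)
$b{\left(K \right)} = 8$ ($b{\left(K \right)} = 0 + 8 = 8$)
$\left(b{\left(-4 \right)} + z\right)^{2} = \left(8 + 10\right)^{2} = 18^{2} = 324$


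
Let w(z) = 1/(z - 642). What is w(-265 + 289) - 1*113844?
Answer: -70355593/618 ≈ -1.1384e+5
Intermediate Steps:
w(z) = 1/(-642 + z)
w(-265 + 289) - 1*113844 = 1/(-642 + (-265 + 289)) - 1*113844 = 1/(-642 + 24) - 113844 = 1/(-618) - 113844 = -1/618 - 113844 = -70355593/618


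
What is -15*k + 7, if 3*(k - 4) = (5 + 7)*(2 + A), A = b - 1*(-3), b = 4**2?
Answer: -1313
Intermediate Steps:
b = 16
A = 19 (A = 16 - 1*(-3) = 16 + 3 = 19)
k = 88 (k = 4 + ((5 + 7)*(2 + 19))/3 = 4 + (12*21)/3 = 4 + (1/3)*252 = 4 + 84 = 88)
-15*k + 7 = -15*88 + 7 = -1320 + 7 = -1313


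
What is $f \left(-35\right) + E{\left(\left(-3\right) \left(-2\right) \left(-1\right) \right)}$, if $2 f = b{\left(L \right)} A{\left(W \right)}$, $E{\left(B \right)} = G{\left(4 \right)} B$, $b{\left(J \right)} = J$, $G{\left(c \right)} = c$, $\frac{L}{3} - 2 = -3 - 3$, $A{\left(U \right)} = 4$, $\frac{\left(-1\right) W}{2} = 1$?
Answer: $816$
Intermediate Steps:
$W = -2$ ($W = \left(-2\right) 1 = -2$)
$L = -12$ ($L = 6 + 3 \left(-3 - 3\right) = 6 + 3 \left(-6\right) = 6 - 18 = -12$)
$E{\left(B \right)} = 4 B$
$f = -24$ ($f = \frac{\left(-12\right) 4}{2} = \frac{1}{2} \left(-48\right) = -24$)
$f \left(-35\right) + E{\left(\left(-3\right) \left(-2\right) \left(-1\right) \right)} = \left(-24\right) \left(-35\right) + 4 \left(-3\right) \left(-2\right) \left(-1\right) = 840 + 4 \cdot 6 \left(-1\right) = 840 + 4 \left(-6\right) = 840 - 24 = 816$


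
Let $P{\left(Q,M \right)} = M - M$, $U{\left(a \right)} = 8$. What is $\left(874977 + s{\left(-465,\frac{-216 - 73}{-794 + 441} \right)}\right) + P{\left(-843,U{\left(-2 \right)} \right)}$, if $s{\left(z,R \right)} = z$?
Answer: $874512$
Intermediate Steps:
$P{\left(Q,M \right)} = 0$
$\left(874977 + s{\left(-465,\frac{-216 - 73}{-794 + 441} \right)}\right) + P{\left(-843,U{\left(-2 \right)} \right)} = \left(874977 - 465\right) + 0 = 874512 + 0 = 874512$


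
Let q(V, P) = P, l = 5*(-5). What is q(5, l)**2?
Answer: 625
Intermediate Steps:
l = -25
q(5, l)**2 = (-25)**2 = 625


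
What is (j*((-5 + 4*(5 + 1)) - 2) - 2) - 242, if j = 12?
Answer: -40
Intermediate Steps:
(j*((-5 + 4*(5 + 1)) - 2) - 2) - 242 = (12*((-5 + 4*(5 + 1)) - 2) - 2) - 242 = (12*((-5 + 4*6) - 2) - 2) - 242 = (12*((-5 + 24) - 2) - 2) - 242 = (12*(19 - 2) - 2) - 242 = (12*17 - 2) - 242 = (204 - 2) - 242 = 202 - 242 = -40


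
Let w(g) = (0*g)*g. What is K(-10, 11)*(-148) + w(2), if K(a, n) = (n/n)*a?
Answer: 1480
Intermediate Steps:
w(g) = 0 (w(g) = 0*g = 0)
K(a, n) = a (K(a, n) = 1*a = a)
K(-10, 11)*(-148) + w(2) = -10*(-148) + 0 = 1480 + 0 = 1480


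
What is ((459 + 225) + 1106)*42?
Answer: 75180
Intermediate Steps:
((459 + 225) + 1106)*42 = (684 + 1106)*42 = 1790*42 = 75180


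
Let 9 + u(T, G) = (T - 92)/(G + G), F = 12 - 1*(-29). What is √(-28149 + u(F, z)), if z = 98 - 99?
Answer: 11*I*√930/2 ≈ 167.73*I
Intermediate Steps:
F = 41 (F = 12 + 29 = 41)
z = -1
u(T, G) = -9 + (-92 + T)/(2*G) (u(T, G) = -9 + (T - 92)/(G + G) = -9 + (-92 + T)/((2*G)) = -9 + (-92 + T)*(1/(2*G)) = -9 + (-92 + T)/(2*G))
√(-28149 + u(F, z)) = √(-28149 + (½)*(-92 + 41 - 18*(-1))/(-1)) = √(-28149 + (½)*(-1)*(-92 + 41 + 18)) = √(-28149 + (½)*(-1)*(-33)) = √(-28149 + 33/2) = √(-56265/2) = 11*I*√930/2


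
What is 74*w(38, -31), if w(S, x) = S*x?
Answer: -87172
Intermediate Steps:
74*w(38, -31) = 74*(38*(-31)) = 74*(-1178) = -87172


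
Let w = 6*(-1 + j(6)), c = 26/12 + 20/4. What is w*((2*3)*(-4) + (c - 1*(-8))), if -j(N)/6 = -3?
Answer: -901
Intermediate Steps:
c = 43/6 (c = 26*(1/12) + 20*(¼) = 13/6 + 5 = 43/6 ≈ 7.1667)
j(N) = 18 (j(N) = -6*(-3) = 18)
w = 102 (w = 6*(-1 + 18) = 6*17 = 102)
w*((2*3)*(-4) + (c - 1*(-8))) = 102*((2*3)*(-4) + (43/6 - 1*(-8))) = 102*(6*(-4) + (43/6 + 8)) = 102*(-24 + 91/6) = 102*(-53/6) = -901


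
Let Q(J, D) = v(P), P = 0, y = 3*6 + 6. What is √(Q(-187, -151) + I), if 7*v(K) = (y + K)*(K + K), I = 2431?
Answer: √2431 ≈ 49.305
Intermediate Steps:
y = 24 (y = 18 + 6 = 24)
v(K) = 2*K*(24 + K)/7 (v(K) = ((24 + K)*(K + K))/7 = ((24 + K)*(2*K))/7 = (2*K*(24 + K))/7 = 2*K*(24 + K)/7)
Q(J, D) = 0 (Q(J, D) = (2/7)*0*(24 + 0) = (2/7)*0*24 = 0)
√(Q(-187, -151) + I) = √(0 + 2431) = √2431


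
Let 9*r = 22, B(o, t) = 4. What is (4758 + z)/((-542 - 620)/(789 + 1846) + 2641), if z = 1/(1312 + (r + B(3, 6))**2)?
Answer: 458180975105/254277788076 ≈ 1.8019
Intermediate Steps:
r = 22/9 (r = (1/9)*22 = 22/9 ≈ 2.4444)
z = 81/109636 (z = 1/(1312 + (22/9 + 4)**2) = 1/(1312 + (58/9)**2) = 1/(1312 + 3364/81) = 1/(109636/81) = 81/109636 ≈ 0.00073881)
(4758 + z)/((-542 - 620)/(789 + 1846) + 2641) = (4758 + 81/109636)/((-542 - 620)/(789 + 1846) + 2641) = 521648169/(109636*(-1162/2635 + 2641)) = 521648169/(109636*(6957873/2635)) = (521648169/109636)*(2635/6957873) = 458180975105/254277788076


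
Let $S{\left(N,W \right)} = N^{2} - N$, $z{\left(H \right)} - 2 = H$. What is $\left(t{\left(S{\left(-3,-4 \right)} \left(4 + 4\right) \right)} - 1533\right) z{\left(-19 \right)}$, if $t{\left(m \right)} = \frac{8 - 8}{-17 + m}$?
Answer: $26061$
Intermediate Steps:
$z{\left(H \right)} = 2 + H$
$t{\left(m \right)} = 0$ ($t{\left(m \right)} = \frac{0}{-17 + m} = 0$)
$\left(t{\left(S{\left(-3,-4 \right)} \left(4 + 4\right) \right)} - 1533\right) z{\left(-19 \right)} = \left(0 - 1533\right) \left(2 - 19\right) = \left(-1533\right) \left(-17\right) = 26061$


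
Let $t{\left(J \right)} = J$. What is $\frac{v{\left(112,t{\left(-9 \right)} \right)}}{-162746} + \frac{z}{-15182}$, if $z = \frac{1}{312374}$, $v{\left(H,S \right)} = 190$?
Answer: $- \frac{450533977833}{385908365859364} \approx -0.0011675$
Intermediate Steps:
$z = \frac{1}{312374} \approx 3.2013 \cdot 10^{-6}$
$\frac{v{\left(112,t{\left(-9 \right)} \right)}}{-162746} + \frac{z}{-15182} = \frac{190}{-162746} + \frac{1}{312374 \left(-15182\right)} = 190 \left(- \frac{1}{162746}\right) + \frac{1}{312374} \left(- \frac{1}{15182}\right) = - \frac{95}{81373} - \frac{1}{4742462068} = - \frac{450533977833}{385908365859364}$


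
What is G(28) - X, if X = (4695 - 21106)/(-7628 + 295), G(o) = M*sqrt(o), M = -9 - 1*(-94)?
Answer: -16411/7333 + 170*sqrt(7) ≈ 447.54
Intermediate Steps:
M = 85 (M = -9 + 94 = 85)
G(o) = 85*sqrt(o)
X = 16411/7333 (X = -16411/(-7333) = -16411*(-1/7333) = 16411/7333 ≈ 2.2380)
G(28) - X = 85*sqrt(28) - 1*16411/7333 = 85*(2*sqrt(7)) - 16411/7333 = 170*sqrt(7) - 16411/7333 = -16411/7333 + 170*sqrt(7)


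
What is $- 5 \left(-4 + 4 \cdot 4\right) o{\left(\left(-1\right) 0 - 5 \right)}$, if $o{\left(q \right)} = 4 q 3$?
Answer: $3600$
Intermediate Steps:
$o{\left(q \right)} = 12 q$
$- 5 \left(-4 + 4 \cdot 4\right) o{\left(\left(-1\right) 0 - 5 \right)} = - 5 \left(-4 + 4 \cdot 4\right) 12 \left(\left(-1\right) 0 - 5\right) = - 5 \left(-4 + 16\right) 12 \left(0 - 5\right) = \left(-5\right) 12 \cdot 12 \left(-5\right) = \left(-60\right) \left(-60\right) = 3600$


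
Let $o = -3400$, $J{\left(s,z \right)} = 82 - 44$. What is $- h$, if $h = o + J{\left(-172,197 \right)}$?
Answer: $3362$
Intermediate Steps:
$J{\left(s,z \right)} = 38$
$h = -3362$ ($h = -3400 + 38 = -3362$)
$- h = \left(-1\right) \left(-3362\right) = 3362$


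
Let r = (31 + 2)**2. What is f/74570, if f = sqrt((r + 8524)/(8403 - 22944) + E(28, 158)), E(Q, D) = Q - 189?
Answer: I*sqrt(34181732274)/1084322370 ≈ 0.00017051*I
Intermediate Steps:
r = 1089 (r = 33**2 = 1089)
E(Q, D) = -189 + Q
f = I*sqrt(34181732274)/14541 (f = sqrt((1089 + 8524)/(8403 - 22944) + (-189 + 28)) = sqrt(9613/(-14541) - 161) = sqrt(9613*(-1/14541) - 161) = sqrt(-9613/14541 - 161) = sqrt(-2350714/14541) = I*sqrt(34181732274)/14541 ≈ 12.715*I)
f/74570 = (I*sqrt(34181732274)/14541)/74570 = (I*sqrt(34181732274)/14541)*(1/74570) = I*sqrt(34181732274)/1084322370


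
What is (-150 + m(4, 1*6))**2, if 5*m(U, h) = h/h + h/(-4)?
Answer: 2253001/100 ≈ 22530.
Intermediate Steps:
m(U, h) = 1/5 - h/20 (m(U, h) = (h/h + h/(-4))/5 = (1 + h*(-1/4))/5 = (1 - h/4)/5 = 1/5 - h/20)
(-150 + m(4, 1*6))**2 = (-150 + (1/5 - 6/20))**2 = (-150 + (1/5 - 1/20*6))**2 = (-150 + (1/5 - 3/10))**2 = (-150 - 1/10)**2 = (-1501/10)**2 = 2253001/100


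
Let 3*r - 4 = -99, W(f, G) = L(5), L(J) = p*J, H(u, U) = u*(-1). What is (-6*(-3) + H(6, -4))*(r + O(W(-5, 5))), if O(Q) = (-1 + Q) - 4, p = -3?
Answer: -620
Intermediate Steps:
H(u, U) = -u
L(J) = -3*J
W(f, G) = -15 (W(f, G) = -3*5 = -15)
r = -95/3 (r = 4/3 + (1/3)*(-99) = 4/3 - 33 = -95/3 ≈ -31.667)
O(Q) = -5 + Q
(-6*(-3) + H(6, -4))*(r + O(W(-5, 5))) = (-6*(-3) - 1*6)*(-95/3 + (-5 - 15)) = (18 - 6)*(-95/3 - 20) = 12*(-155/3) = -620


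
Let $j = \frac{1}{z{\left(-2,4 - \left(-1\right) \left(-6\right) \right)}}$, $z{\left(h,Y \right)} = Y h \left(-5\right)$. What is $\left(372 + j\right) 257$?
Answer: $\frac{1911823}{20} \approx 95591.0$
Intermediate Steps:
$z{\left(h,Y \right)} = - 5 Y h$
$j = - \frac{1}{20}$ ($j = \frac{1}{\left(-5\right) \left(4 - \left(-1\right) \left(-6\right)\right) \left(-2\right)} = \frac{1}{\left(-5\right) \left(4 - 6\right) \left(-2\right)} = \frac{1}{\left(-5\right) \left(-2\right) \left(-2\right)} = \frac{1}{-20} = - \frac{1}{20} \approx -0.05$)
$\left(372 + j\right) 257 = \left(372 - \frac{1}{20}\right) 257 = \frac{7439}{20} \cdot 257 = \frac{1911823}{20}$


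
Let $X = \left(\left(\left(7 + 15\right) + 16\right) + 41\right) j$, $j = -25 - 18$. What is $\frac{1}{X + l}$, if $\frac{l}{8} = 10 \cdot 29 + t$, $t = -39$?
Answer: $- \frac{1}{1389} \approx -0.00071994$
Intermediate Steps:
$j = -43$ ($j = -25 - 18 = -43$)
$l = 2008$ ($l = 8 \left(10 \cdot 29 - 39\right) = 8 \left(290 - 39\right) = 8 \cdot 251 = 2008$)
$X = -3397$ ($X = \left(\left(\left(7 + 15\right) + 16\right) + 41\right) \left(-43\right) = \left(\left(22 + 16\right) + 41\right) \left(-43\right) = \left(38 + 41\right) \left(-43\right) = 79 \left(-43\right) = -3397$)
$\frac{1}{X + l} = \frac{1}{-3397 + 2008} = \frac{1}{-1389} = - \frac{1}{1389}$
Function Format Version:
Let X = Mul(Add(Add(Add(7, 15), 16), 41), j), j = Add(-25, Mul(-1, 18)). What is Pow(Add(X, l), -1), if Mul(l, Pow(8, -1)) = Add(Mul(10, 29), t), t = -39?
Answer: Rational(-1, 1389) ≈ -0.00071994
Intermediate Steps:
j = -43 (j = Add(-25, -18) = -43)
l = 2008 (l = Mul(8, Add(Mul(10, 29), -39)) = Mul(8, Add(290, -39)) = Mul(8, 251) = 2008)
X = -3397 (X = Mul(Add(Add(Add(7, 15), 16), 41), -43) = Mul(Add(Add(22, 16), 41), -43) = Mul(Add(38, 41), -43) = Mul(79, -43) = -3397)
Pow(Add(X, l), -1) = Pow(Add(-3397, 2008), -1) = Pow(-1389, -1) = Rational(-1, 1389)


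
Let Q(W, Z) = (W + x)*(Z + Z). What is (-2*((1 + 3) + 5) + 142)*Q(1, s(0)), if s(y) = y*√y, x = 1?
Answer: 0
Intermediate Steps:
s(y) = y^(3/2)
Q(W, Z) = 2*Z*(1 + W) (Q(W, Z) = (W + 1)*(Z + Z) = (1 + W)*(2*Z) = 2*Z*(1 + W))
(-2*((1 + 3) + 5) + 142)*Q(1, s(0)) = (-2*((1 + 3) + 5) + 142)*(2*0^(3/2)*(1 + 1)) = (-2*(4 + 5) + 142)*(2*0*2) = (-2*9 + 142)*0 = (-18 + 142)*0 = 124*0 = 0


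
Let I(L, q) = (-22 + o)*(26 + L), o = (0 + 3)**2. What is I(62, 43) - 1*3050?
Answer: -4194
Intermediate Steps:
o = 9 (o = 3**2 = 9)
I(L, q) = -338 - 13*L (I(L, q) = (-22 + 9)*(26 + L) = -13*(26 + L) = -338 - 13*L)
I(62, 43) - 1*3050 = (-338 - 13*62) - 1*3050 = (-338 - 806) - 3050 = -1144 - 3050 = -4194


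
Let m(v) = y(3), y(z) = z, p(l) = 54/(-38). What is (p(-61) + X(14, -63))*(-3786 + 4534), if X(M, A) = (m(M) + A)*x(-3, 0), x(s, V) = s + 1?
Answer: 1685244/19 ≈ 88697.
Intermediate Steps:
p(l) = -27/19 (p(l) = 54*(-1/38) = -27/19)
x(s, V) = 1 + s
m(v) = 3
X(M, A) = -6 - 2*A (X(M, A) = (3 + A)*(1 - 3) = (3 + A)*(-2) = -6 - 2*A)
(p(-61) + X(14, -63))*(-3786 + 4534) = (-27/19 + (-6 - 2*(-63)))*(-3786 + 4534) = (-27/19 + (-6 + 126))*748 = (-27/19 + 120)*748 = (2253/19)*748 = 1685244/19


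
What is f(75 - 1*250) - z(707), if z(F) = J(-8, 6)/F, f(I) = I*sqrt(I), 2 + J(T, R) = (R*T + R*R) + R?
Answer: 8/707 - 875*I*sqrt(7) ≈ 0.011315 - 2315.0*I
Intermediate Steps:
J(T, R) = -2 + R + R**2 + R*T (J(T, R) = -2 + ((R*T + R*R) + R) = -2 + ((R*T + R**2) + R) = -2 + ((R**2 + R*T) + R) = -2 + (R + R**2 + R*T) = -2 + R + R**2 + R*T)
f(I) = I**(3/2)
z(F) = -8/F (z(F) = (-2 + 6 + 6**2 + 6*(-8))/F = (-2 + 6 + 36 - 48)/F = -8/F)
f(75 - 1*250) - z(707) = (75 - 1*250)**(3/2) - (-8)/707 = (75 - 250)**(3/2) - (-8)/707 = (-175)**(3/2) - 1*(-8/707) = -875*I*sqrt(7) + 8/707 = 8/707 - 875*I*sqrt(7)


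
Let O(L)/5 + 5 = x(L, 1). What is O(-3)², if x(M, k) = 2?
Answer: 225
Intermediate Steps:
O(L) = -15 (O(L) = -25 + 5*2 = -25 + 10 = -15)
O(-3)² = (-15)² = 225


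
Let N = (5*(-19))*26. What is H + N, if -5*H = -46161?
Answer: 33811/5 ≈ 6762.2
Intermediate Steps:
H = 46161/5 (H = -1/5*(-46161) = 46161/5 ≈ 9232.2)
N = -2470 (N = -95*26 = -2470)
H + N = 46161/5 - 2470 = 33811/5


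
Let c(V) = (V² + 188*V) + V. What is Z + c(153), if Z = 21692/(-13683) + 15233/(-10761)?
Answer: 856020328443/16360307 ≈ 52323.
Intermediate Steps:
c(V) = V² + 189*V
Z = -49095639/16360307 (Z = 21692*(-1/13683) + 15233*(-1/10761) = -21692/13683 - 15233/10761 = -49095639/16360307 ≈ -3.0009)
Z + c(153) = -49095639/16360307 + 153*(189 + 153) = -49095639/16360307 + 153*342 = -49095639/16360307 + 52326 = 856020328443/16360307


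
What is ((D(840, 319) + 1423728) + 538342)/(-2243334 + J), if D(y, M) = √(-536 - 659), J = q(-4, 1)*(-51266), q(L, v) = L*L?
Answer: -196207/306359 - I*√1195/3063590 ≈ -0.64045 - 1.1284e-5*I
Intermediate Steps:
q(L, v) = L²
J = -820256 (J = (-4)²*(-51266) = 16*(-51266) = -820256)
D(y, M) = I*√1195 (D(y, M) = √(-1195) = I*√1195)
((D(840, 319) + 1423728) + 538342)/(-2243334 + J) = ((I*√1195 + 1423728) + 538342)/(-2243334 - 820256) = ((1423728 + I*√1195) + 538342)/(-3063590) = (1962070 + I*√1195)*(-1/3063590) = -196207/306359 - I*√1195/3063590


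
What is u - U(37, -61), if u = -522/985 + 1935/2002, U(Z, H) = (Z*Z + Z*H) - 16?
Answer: 1783521811/1971970 ≈ 904.44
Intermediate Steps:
U(Z, H) = -16 + Z**2 + H*Z (U(Z, H) = (Z**2 + H*Z) - 16 = -16 + Z**2 + H*Z)
u = 860931/1971970 (u = -522*1/985 + 1935*(1/2002) = -522/985 + 1935/2002 = 860931/1971970 ≈ 0.43658)
u - U(37, -61) = 860931/1971970 - (-16 + 37**2 - 61*37) = 860931/1971970 - (-16 + 1369 - 2257) = 860931/1971970 - 1*(-904) = 860931/1971970 + 904 = 1783521811/1971970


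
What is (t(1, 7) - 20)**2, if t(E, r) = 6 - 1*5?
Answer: 361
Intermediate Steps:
t(E, r) = 1 (t(E, r) = 6 - 5 = 1)
(t(1, 7) - 20)**2 = (1 - 20)**2 = (-19)**2 = 361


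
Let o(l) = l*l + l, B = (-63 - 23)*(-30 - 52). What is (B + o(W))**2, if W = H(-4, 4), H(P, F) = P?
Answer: 49900096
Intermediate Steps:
W = -4
B = 7052 (B = -86*(-82) = 7052)
o(l) = l + l**2 (o(l) = l**2 + l = l + l**2)
(B + o(W))**2 = (7052 - 4*(1 - 4))**2 = (7052 - 4*(-3))**2 = (7052 + 12)**2 = 7064**2 = 49900096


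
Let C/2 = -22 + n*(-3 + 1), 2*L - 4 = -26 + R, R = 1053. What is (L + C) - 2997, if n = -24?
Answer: -4859/2 ≈ -2429.5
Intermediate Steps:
L = 1031/2 (L = 2 + (-26 + 1053)/2 = 2 + (½)*1027 = 2 + 1027/2 = 1031/2 ≈ 515.50)
C = 52 (C = 2*(-22 - 24*(-3 + 1)) = 2*(-22 - 24*(-2)) = 2*(-22 + 48) = 2*26 = 52)
(L + C) - 2997 = (1031/2 + 52) - 2997 = 1135/2 - 2997 = -4859/2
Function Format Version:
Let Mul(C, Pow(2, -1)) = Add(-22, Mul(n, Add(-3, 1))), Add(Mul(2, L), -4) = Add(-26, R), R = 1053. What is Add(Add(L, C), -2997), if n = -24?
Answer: Rational(-4859, 2) ≈ -2429.5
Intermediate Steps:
L = Rational(1031, 2) (L = Add(2, Mul(Rational(1, 2), Add(-26, 1053))) = Add(2, Mul(Rational(1, 2), 1027)) = Add(2, Rational(1027, 2)) = Rational(1031, 2) ≈ 515.50)
C = 52 (C = Mul(2, Add(-22, Mul(-24, Add(-3, 1)))) = Mul(2, Add(-22, Mul(-24, -2))) = Mul(2, Add(-22, 48)) = Mul(2, 26) = 52)
Add(Add(L, C), -2997) = Add(Add(Rational(1031, 2), 52), -2997) = Add(Rational(1135, 2), -2997) = Rational(-4859, 2)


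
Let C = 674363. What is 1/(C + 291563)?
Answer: 1/965926 ≈ 1.0353e-6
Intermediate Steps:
1/(C + 291563) = 1/(674363 + 291563) = 1/965926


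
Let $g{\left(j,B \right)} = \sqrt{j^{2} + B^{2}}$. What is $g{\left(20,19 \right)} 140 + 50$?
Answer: $50 + 140 \sqrt{761} \approx 3912.1$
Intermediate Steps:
$g{\left(j,B \right)} = \sqrt{B^{2} + j^{2}}$
$g{\left(20,19 \right)} 140 + 50 = \sqrt{19^{2} + 20^{2}} \cdot 140 + 50 = \sqrt{361 + 400} \cdot 140 + 50 = \sqrt{761} \cdot 140 + 50 = 140 \sqrt{761} + 50 = 50 + 140 \sqrt{761}$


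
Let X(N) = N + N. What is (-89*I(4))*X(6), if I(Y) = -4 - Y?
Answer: 8544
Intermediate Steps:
X(N) = 2*N
(-89*I(4))*X(6) = (-89*(-4 - 1*4))*(2*6) = -89*(-4 - 4)*12 = -89*(-8)*12 = 712*12 = 8544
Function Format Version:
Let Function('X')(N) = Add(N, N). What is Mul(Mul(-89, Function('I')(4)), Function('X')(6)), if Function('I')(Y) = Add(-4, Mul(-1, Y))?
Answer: 8544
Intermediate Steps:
Function('X')(N) = Mul(2, N)
Mul(Mul(-89, Function('I')(4)), Function('X')(6)) = Mul(Mul(-89, Add(-4, Mul(-1, 4))), Mul(2, 6)) = Mul(Mul(-89, Add(-4, -4)), 12) = Mul(Mul(-89, -8), 12) = Mul(712, 12) = 8544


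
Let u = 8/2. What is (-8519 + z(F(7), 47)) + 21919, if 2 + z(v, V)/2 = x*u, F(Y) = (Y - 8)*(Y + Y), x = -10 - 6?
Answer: 13268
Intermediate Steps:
x = -16
F(Y) = 2*Y*(-8 + Y) (F(Y) = (-8 + Y)*(2*Y) = 2*Y*(-8 + Y))
u = 4 (u = 8*(½) = 4)
z(v, V) = -132 (z(v, V) = -4 + 2*(-16*4) = -4 + 2*(-64) = -4 - 128 = -132)
(-8519 + z(F(7), 47)) + 21919 = (-8519 - 132) + 21919 = -8651 + 21919 = 13268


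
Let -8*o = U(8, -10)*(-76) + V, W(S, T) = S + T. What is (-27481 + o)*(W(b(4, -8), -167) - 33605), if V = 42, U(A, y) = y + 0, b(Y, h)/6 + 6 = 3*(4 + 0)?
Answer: 930481050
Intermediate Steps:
b(Y, h) = 36 (b(Y, h) = -36 + 6*(3*(4 + 0)) = -36 + 6*(3*4) = -36 + 6*12 = -36 + 72 = 36)
U(A, y) = y
o = -401/4 (o = -(-10*(-76) + 42)/8 = -(760 + 42)/8 = -⅛*802 = -401/4 ≈ -100.25)
(-27481 + o)*(W(b(4, -8), -167) - 33605) = (-27481 - 401/4)*((36 - 167) - 33605) = -110325*(-131 - 33605)/4 = -110325/4*(-33736) = 930481050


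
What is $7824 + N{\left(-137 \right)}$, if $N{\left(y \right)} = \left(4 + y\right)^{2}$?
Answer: $25513$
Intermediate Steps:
$7824 + N{\left(-137 \right)} = 7824 + \left(4 - 137\right)^{2} = 7824 + \left(-133\right)^{2} = 7824 + 17689 = 25513$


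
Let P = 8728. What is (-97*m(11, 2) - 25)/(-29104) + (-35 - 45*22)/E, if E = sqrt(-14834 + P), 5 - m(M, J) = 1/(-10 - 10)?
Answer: 10297/582080 + 1025*I*sqrt(6106)/6106 ≈ 0.01769 + 13.117*I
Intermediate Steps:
m(M, J) = 101/20 (m(M, J) = 5 - 1/(-10 - 10) = 5 - 1/(-20) = 5 - 1*(-1/20) = 5 + 1/20 = 101/20)
E = I*sqrt(6106) (E = sqrt(-14834 + 8728) = sqrt(-6106) = I*sqrt(6106) ≈ 78.141*I)
(-97*m(11, 2) - 25)/(-29104) + (-35 - 45*22)/E = (-97*101/20 - 25)/(-29104) + (-35 - 45*22)/((I*sqrt(6106))) = (-9797/20 - 25)*(-1/29104) + (-35 - 990)*(-I*sqrt(6106)/6106) = -10297/20*(-1/29104) - (-1025)*I*sqrt(6106)/6106 = 10297/582080 + 1025*I*sqrt(6106)/6106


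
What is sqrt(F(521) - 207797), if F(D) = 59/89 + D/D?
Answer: 3*I*sqrt(182882985)/89 ≈ 455.85*I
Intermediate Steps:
F(D) = 148/89 (F(D) = 59*(1/89) + 1 = 59/89 + 1 = 148/89)
sqrt(F(521) - 207797) = sqrt(148/89 - 207797) = sqrt(-18493785/89) = 3*I*sqrt(182882985)/89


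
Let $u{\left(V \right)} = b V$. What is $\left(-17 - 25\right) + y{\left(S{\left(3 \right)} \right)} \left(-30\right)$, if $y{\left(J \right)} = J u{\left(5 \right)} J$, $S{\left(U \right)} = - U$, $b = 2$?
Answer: $-2742$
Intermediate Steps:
$u{\left(V \right)} = 2 V$
$y{\left(J \right)} = 10 J^{2}$ ($y{\left(J \right)} = J 2 \cdot 5 J = J 10 J = 10 J J = 10 J^{2}$)
$\left(-17 - 25\right) + y{\left(S{\left(3 \right)} \right)} \left(-30\right) = \left(-17 - 25\right) + 10 \left(\left(-1\right) 3\right)^{2} \left(-30\right) = -42 + 10 \left(-3\right)^{2} \left(-30\right) = -42 + 10 \cdot 9 \left(-30\right) = -42 + 90 \left(-30\right) = -42 - 2700 = -2742$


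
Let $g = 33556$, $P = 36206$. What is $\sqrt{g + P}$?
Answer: $\sqrt{69762} \approx 264.13$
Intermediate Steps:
$\sqrt{g + P} = \sqrt{33556 + 36206} = \sqrt{69762}$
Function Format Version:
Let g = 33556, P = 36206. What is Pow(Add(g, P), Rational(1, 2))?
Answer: Pow(69762, Rational(1, 2)) ≈ 264.13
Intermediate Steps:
Pow(Add(g, P), Rational(1, 2)) = Pow(Add(33556, 36206), Rational(1, 2)) = Pow(69762, Rational(1, 2))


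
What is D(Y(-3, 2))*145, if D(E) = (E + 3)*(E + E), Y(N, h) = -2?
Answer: -580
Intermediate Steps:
D(E) = 2*E*(3 + E) (D(E) = (3 + E)*(2*E) = 2*E*(3 + E))
D(Y(-3, 2))*145 = (2*(-2)*(3 - 2))*145 = (2*(-2)*1)*145 = -4*145 = -580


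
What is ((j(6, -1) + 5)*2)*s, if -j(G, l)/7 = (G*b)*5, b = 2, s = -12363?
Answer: 10261290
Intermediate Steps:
j(G, l) = -70*G (j(G, l) = -7*G*2*5 = -7*2*G*5 = -70*G)
((j(6, -1) + 5)*2)*s = ((-70*6 + 5)*2)*(-12363) = ((-420 + 5)*2)*(-12363) = -415*2*(-12363) = -830*(-12363) = 10261290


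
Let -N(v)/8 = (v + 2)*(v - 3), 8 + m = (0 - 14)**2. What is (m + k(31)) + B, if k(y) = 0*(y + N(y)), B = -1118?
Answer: -930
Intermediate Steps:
m = 188 (m = -8 + (0 - 14)**2 = -8 + (-14)**2 = -8 + 196 = 188)
N(v) = -8*(-3 + v)*(2 + v) (N(v) = -8*(v + 2)*(v - 3) = -8*(2 + v)*(-3 + v) = -8*(-3 + v)*(2 + v))
k(y) = 0 (k(y) = 0*(y + (48 - 8*y**2 + 8*y)) = 0*(48 - 8*y**2 + 9*y) = 0)
(m + k(31)) + B = (188 + 0) - 1118 = 188 - 1118 = -930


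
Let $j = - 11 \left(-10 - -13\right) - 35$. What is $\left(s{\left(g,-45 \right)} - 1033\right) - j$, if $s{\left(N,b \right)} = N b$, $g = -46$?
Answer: $1105$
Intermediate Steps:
$j = -68$ ($j = - 11 \left(-10 + 13\right) - 35 = \left(-11\right) 3 - 35 = -33 - 35 = -68$)
$\left(s{\left(g,-45 \right)} - 1033\right) - j = \left(\left(-46\right) \left(-45\right) - 1033\right) - -68 = \left(2070 - 1033\right) + 68 = 1037 + 68 = 1105$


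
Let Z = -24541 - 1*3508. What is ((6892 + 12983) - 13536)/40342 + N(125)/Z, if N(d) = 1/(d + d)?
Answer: 11112653102/70722047375 ≈ 0.15713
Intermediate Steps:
N(d) = 1/(2*d)
Z = -28049 (Z = -24541 - 3508 = -28049)
((6892 + 12983) - 13536)/40342 + N(125)/Z = ((6892 + 12983) - 13536)/40342 + ((1/2)/125)/(-28049) = (19875 - 13536)*(1/40342) + ((1/2)*(1/125))*(-1/28049) = 6339*(1/40342) + (1/250)*(-1/28049) = 6339/40342 - 1/7012250 = 11112653102/70722047375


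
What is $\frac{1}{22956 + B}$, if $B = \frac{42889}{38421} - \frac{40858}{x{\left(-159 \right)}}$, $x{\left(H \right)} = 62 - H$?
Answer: $\frac{8491041}{193360010447} \approx 4.3913 \cdot 10^{-5}$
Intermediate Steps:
$B = - \frac{1560326749}{8491041}$ ($B = \frac{42889}{38421} - \frac{40858}{62 - -159} = 42889 \cdot \frac{1}{38421} - \frac{40858}{62 + 159} = \frac{42889}{38421} - \frac{40858}{221} = - \frac{1560326749}{8491041} \approx -183.76$)
$\frac{1}{22956 + B} = \frac{1}{22956 - \frac{1560326749}{8491041}} = \frac{1}{\frac{193360010447}{8491041}} = \frac{8491041}{193360010447}$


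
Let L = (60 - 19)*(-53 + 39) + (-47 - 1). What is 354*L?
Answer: -220188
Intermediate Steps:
L = -622 (L = 41*(-14) - 48 = -574 - 48 = -622)
354*L = 354*(-622) = -220188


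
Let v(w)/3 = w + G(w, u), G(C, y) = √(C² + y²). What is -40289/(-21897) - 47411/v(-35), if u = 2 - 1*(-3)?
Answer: -2422168778/109485 - 47411*√2/3 ≈ -44473.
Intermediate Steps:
u = 5 (u = 2 + 3 = 5)
v(w) = 3*w + 3*√(25 + w²) (v(w) = 3*(w + √(w² + 5²)) = 3*(w + √(w² + 25)) = 3*(w + √(25 + w²)) = 3*w + 3*√(25 + w²))
-40289/(-21897) - 47411/v(-35) = -40289/(-21897) - 47411/(3*(-35) + 3*√(25 + (-35)²)) = -40289*(-1/21897) - 47411/(-105 + 3*√(25 + 1225)) = 40289/21897 - 47411/(-105 + 3*√1250) = 40289/21897 - 47411/(-105 + 3*(25*√2)) = 40289/21897 - 47411/(-105 + 75*√2)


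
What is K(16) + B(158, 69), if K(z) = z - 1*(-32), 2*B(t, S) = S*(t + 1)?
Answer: 11067/2 ≈ 5533.5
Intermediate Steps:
B(t, S) = S*(1 + t)/2 (B(t, S) = (S*(t + 1))/2 = (S*(1 + t))/2 = S*(1 + t)/2)
K(z) = 32 + z (K(z) = z + 32 = 32 + z)
K(16) + B(158, 69) = (32 + 16) + (1/2)*69*(1 + 158) = 48 + (1/2)*69*159 = 48 + 10971/2 = 11067/2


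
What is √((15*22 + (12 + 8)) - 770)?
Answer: 2*I*√105 ≈ 20.494*I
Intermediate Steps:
√((15*22 + (12 + 8)) - 770) = √((330 + 20) - 770) = √(350 - 770) = √(-420) = 2*I*√105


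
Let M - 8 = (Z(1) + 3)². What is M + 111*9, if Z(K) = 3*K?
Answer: 1043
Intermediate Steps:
M = 44 (M = 8 + (3*1 + 3)² = 8 + (3 + 3)² = 8 + 6² = 8 + 36 = 44)
M + 111*9 = 44 + 111*9 = 44 + 999 = 1043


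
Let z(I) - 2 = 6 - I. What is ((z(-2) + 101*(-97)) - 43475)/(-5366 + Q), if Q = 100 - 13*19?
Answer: 53262/5513 ≈ 9.6612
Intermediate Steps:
z(I) = 8 - I (z(I) = 2 + (6 - I) = 8 - I)
Q = -147 (Q = 100 - 247 = -147)
((z(-2) + 101*(-97)) - 43475)/(-5366 + Q) = (((8 - 1*(-2)) + 101*(-97)) - 43475)/(-5366 - 147) = (((8 + 2) - 9797) - 43475)/(-5513) = ((10 - 9797) - 43475)*(-1/5513) = (-9787 - 43475)*(-1/5513) = -53262*(-1/5513) = 53262/5513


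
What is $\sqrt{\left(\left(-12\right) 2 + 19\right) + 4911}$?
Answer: $\sqrt{4906} \approx 70.043$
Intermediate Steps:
$\sqrt{\left(\left(-12\right) 2 + 19\right) + 4911} = \sqrt{\left(-24 + 19\right) + 4911} = \sqrt{-5 + 4911} = \sqrt{4906}$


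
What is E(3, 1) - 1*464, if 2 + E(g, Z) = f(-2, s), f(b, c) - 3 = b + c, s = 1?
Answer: -464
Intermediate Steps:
f(b, c) = 3 + b + c (f(b, c) = 3 + (b + c) = 3 + b + c)
E(g, Z) = 0 (E(g, Z) = -2 + (3 - 2 + 1) = -2 + 2 = 0)
E(3, 1) - 1*464 = 0 - 1*464 = 0 - 464 = -464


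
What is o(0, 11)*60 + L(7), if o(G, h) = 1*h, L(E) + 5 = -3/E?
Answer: 4582/7 ≈ 654.57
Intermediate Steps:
L(E) = -5 - 3/E
o(G, h) = h
o(0, 11)*60 + L(7) = 11*60 + (-5 - 3/7) = 660 + (-5 - 3*⅐) = 660 + (-5 - 3/7) = 660 - 38/7 = 4582/7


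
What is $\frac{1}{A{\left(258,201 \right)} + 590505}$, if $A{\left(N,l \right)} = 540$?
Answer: $\frac{1}{591045} \approx 1.6919 \cdot 10^{-6}$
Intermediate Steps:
$\frac{1}{A{\left(258,201 \right)} + 590505} = \frac{1}{540 + 590505} = \frac{1}{591045}$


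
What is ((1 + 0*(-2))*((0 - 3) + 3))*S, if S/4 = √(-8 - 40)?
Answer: 0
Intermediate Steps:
S = 16*I*√3 (S = 4*√(-8 - 40) = 4*√(-48) = 4*(4*I*√3) = 16*I*√3 ≈ 27.713*I)
((1 + 0*(-2))*((0 - 3) + 3))*S = ((1 + 0*(-2))*((0 - 3) + 3))*(16*I*√3) = ((1 + 0)*(-3 + 3))*(16*I*√3) = (1*0)*(16*I*√3) = 0*(16*I*√3) = 0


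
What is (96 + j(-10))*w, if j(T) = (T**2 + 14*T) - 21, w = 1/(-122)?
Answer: -35/122 ≈ -0.28689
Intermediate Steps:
w = -1/122 ≈ -0.0081967
j(T) = -21 + T**2 + 14*T
(96 + j(-10))*w = (96 + (-21 + (-10)**2 + 14*(-10)))*(-1/122) = (96 + (-21 + 100 - 140))*(-1/122) = (96 - 61)*(-1/122) = 35*(-1/122) = -35/122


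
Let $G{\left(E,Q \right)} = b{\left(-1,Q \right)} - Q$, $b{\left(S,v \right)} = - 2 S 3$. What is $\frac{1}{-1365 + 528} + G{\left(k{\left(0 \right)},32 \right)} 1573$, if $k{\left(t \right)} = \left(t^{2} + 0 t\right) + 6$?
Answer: $- \frac{34231627}{837} \approx -40898.0$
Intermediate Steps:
$b{\left(S,v \right)} = - 6 S$
$k{\left(t \right)} = 6 + t^{2}$ ($k{\left(t \right)} = \left(t^{2} + 0\right) + 6 = t^{2} + 6 = 6 + t^{2}$)
$G{\left(E,Q \right)} = 6 - Q$ ($G{\left(E,Q \right)} = \left(-6\right) \left(-1\right) - Q = 6 - Q$)
$\frac{1}{-1365 + 528} + G{\left(k{\left(0 \right)},32 \right)} 1573 = \frac{1}{-1365 + 528} + \left(6 - 32\right) 1573 = \frac{1}{-837} + \left(6 - 32\right) 1573 = - \frac{1}{837} - 40898 = - \frac{34231627}{837}$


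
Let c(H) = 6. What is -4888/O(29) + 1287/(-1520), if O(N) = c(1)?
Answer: -3718741/4560 ≈ -815.51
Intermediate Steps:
O(N) = 6
-4888/O(29) + 1287/(-1520) = -4888/6 + 1287/(-1520) = -4888*⅙ + 1287*(-1/1520) = -2444/3 - 1287/1520 = -3718741/4560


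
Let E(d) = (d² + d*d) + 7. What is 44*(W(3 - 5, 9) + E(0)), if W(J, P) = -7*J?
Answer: 924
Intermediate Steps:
E(d) = 7 + 2*d² (E(d) = (d² + d²) + 7 = 2*d² + 7 = 7 + 2*d²)
44*(W(3 - 5, 9) + E(0)) = 44*(-7*(3 - 5) + (7 + 2*0²)) = 44*(-7*(-2) + (7 + 2*0)) = 44*(14 + (7 + 0)) = 44*(14 + 7) = 44*21 = 924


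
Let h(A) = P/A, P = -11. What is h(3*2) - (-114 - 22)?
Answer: 805/6 ≈ 134.17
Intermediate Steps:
h(A) = -11/A
h(3*2) - (-114 - 22) = -11/(3*2) - (-114 - 22) = -11/6 - 1*(-136) = -11*⅙ + 136 = -11/6 + 136 = 805/6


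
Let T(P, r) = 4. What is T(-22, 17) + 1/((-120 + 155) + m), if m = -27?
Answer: 33/8 ≈ 4.1250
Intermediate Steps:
T(-22, 17) + 1/((-120 + 155) + m) = 4 + 1/((-120 + 155) - 27) = 4 + 1/(35 - 27) = 4 + 1/8 = 4 + ⅛ = 33/8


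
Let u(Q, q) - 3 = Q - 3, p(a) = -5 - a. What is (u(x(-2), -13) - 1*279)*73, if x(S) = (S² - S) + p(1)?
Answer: -20367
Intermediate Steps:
x(S) = -6 + S² - S (x(S) = (S² - S) + (-5 - 1*1) = (S² - S) + (-5 - 1) = (S² - S) - 6 = -6 + S² - S)
u(Q, q) = Q (u(Q, q) = 3 + (Q - 3) = 3 + (-3 + Q) = Q)
(u(x(-2), -13) - 1*279)*73 = ((-6 + (-2)² - 1*(-2)) - 1*279)*73 = ((-6 + 4 + 2) - 279)*73 = (0 - 279)*73 = -279*73 = -20367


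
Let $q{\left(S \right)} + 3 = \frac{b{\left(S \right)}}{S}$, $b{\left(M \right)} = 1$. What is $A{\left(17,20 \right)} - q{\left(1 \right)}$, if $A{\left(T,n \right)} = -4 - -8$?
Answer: $6$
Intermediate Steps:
$A{\left(T,n \right)} = 4$ ($A{\left(T,n \right)} = -4 + 8 = 4$)
$q{\left(S \right)} = -3 + \frac{1}{S}$ ($q{\left(S \right)} = -3 + 1 \frac{1}{S} = -3 + \frac{1}{S}$)
$A{\left(17,20 \right)} - q{\left(1 \right)} = 4 - \left(-3 + 1^{-1}\right) = 4 - \left(-3 + 1\right) = 4 - -2 = 4 + 2 = 6$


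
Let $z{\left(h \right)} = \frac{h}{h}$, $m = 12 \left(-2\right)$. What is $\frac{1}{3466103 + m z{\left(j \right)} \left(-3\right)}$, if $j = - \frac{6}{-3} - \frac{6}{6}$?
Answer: $\frac{1}{3466175} \approx 2.885 \cdot 10^{-7}$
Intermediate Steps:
$m = -24$
$j = 1$ ($j = \left(-6\right) \left(- \frac{1}{3}\right) - 1 = 2 - 1 = 1$)
$z{\left(h \right)} = 1$
$\frac{1}{3466103 + m z{\left(j \right)} \left(-3\right)} = \frac{1}{3466103 + \left(-24\right) 1 \left(-3\right)} = \frac{1}{3466103 - -72} = \frac{1}{3466103 + 72} = \frac{1}{3466175}$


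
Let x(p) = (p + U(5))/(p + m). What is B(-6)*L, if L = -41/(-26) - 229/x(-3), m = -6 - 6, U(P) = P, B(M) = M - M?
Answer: 0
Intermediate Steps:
B(M) = 0
m = -12
x(p) = (5 + p)/(-12 + p) (x(p) = (p + 5)/(p - 12) = (5 + p)/(-12 + p))
L = 22348/13 (L = -41/(-26) - 229*(-12 - 3)/(5 - 3) = -41*(-1/26) - 229/(2/(-15)) = 41/26 - 229/((-1/15*2)) = 41/26 - 229/(-2/15) = 41/26 - 229*(-15/2) = 41/26 + 3435/2 = 22348/13 ≈ 1719.1)
B(-6)*L = 0*(22348/13) = 0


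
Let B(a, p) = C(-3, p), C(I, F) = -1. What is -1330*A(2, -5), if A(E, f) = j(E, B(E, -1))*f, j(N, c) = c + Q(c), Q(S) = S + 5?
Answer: 19950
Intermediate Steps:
Q(S) = 5 + S
B(a, p) = -1
j(N, c) = 5 + 2*c (j(N, c) = c + (5 + c) = 5 + 2*c)
A(E, f) = 3*f (A(E, f) = (5 + 2*(-1))*f = (5 - 2)*f = 3*f)
-1330*A(2, -5) = -3990*(-5) = -1330*(-15) = 19950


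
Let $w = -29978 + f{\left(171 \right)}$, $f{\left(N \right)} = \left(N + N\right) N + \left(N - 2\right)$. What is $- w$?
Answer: $-28673$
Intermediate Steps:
$f{\left(N \right)} = -2 + N + 2 N^{2}$ ($f{\left(N \right)} = 2 N N + \left(N - 2\right) = 2 N^{2} + \left(-2 + N\right) = -2 + N + 2 N^{2}$)
$w = 28673$ ($w = -29978 + \left(-2 + 171 + 2 \cdot 171^{2}\right) = -29978 + \left(-2 + 171 + 2 \cdot 29241\right) = -29978 + \left(-2 + 171 + 58482\right) = -29978 + 58651 = 28673$)
$- w = \left(-1\right) 28673 = -28673$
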